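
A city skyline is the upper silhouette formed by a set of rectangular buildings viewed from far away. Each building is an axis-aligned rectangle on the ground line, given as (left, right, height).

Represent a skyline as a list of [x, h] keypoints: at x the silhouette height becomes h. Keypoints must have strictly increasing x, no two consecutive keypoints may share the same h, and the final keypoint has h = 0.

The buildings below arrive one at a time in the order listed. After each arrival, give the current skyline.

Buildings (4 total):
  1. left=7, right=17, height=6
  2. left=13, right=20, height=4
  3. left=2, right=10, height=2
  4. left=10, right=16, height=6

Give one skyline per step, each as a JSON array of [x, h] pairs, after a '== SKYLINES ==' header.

== SKYLINES ==
[[7,6],[17,0]]
[[7,6],[17,4],[20,0]]
[[2,2],[7,6],[17,4],[20,0]]
[[2,2],[7,6],[17,4],[20,0]]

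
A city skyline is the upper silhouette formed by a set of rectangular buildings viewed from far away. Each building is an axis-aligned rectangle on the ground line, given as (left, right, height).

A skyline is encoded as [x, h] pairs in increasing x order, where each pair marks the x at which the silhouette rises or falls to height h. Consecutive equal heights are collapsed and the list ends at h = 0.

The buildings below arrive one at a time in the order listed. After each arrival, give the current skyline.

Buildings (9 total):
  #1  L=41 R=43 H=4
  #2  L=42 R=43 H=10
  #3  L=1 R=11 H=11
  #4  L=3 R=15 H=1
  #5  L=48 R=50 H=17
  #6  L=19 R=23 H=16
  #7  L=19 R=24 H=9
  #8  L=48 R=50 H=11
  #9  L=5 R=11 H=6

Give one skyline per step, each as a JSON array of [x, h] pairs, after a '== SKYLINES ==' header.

== SKYLINES ==
[[41,4],[43,0]]
[[41,4],[42,10],[43,0]]
[[1,11],[11,0],[41,4],[42,10],[43,0]]
[[1,11],[11,1],[15,0],[41,4],[42,10],[43,0]]
[[1,11],[11,1],[15,0],[41,4],[42,10],[43,0],[48,17],[50,0]]
[[1,11],[11,1],[15,0],[19,16],[23,0],[41,4],[42,10],[43,0],[48,17],[50,0]]
[[1,11],[11,1],[15,0],[19,16],[23,9],[24,0],[41,4],[42,10],[43,0],[48,17],[50,0]]
[[1,11],[11,1],[15,0],[19,16],[23,9],[24,0],[41,4],[42,10],[43,0],[48,17],[50,0]]
[[1,11],[11,1],[15,0],[19,16],[23,9],[24,0],[41,4],[42,10],[43,0],[48,17],[50,0]]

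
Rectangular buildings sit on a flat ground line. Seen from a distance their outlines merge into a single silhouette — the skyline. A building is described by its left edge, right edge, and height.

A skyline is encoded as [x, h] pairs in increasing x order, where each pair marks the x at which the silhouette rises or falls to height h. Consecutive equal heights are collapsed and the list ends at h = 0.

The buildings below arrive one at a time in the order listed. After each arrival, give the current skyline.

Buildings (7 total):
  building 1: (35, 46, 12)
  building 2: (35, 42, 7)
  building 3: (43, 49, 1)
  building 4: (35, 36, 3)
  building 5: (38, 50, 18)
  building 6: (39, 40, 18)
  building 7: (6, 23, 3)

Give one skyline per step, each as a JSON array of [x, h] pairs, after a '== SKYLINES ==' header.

== SKYLINES ==
[[35,12],[46,0]]
[[35,12],[46,0]]
[[35,12],[46,1],[49,0]]
[[35,12],[46,1],[49,0]]
[[35,12],[38,18],[50,0]]
[[35,12],[38,18],[50,0]]
[[6,3],[23,0],[35,12],[38,18],[50,0]]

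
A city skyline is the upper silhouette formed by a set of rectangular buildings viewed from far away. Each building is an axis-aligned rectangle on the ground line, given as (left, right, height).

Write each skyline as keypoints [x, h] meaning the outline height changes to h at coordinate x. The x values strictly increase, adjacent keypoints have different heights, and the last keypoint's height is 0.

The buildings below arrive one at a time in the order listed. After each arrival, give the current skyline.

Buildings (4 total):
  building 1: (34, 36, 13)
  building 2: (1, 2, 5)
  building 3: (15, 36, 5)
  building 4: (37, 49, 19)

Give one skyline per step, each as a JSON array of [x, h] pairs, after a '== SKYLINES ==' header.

== SKYLINES ==
[[34,13],[36,0]]
[[1,5],[2,0],[34,13],[36,0]]
[[1,5],[2,0],[15,5],[34,13],[36,0]]
[[1,5],[2,0],[15,5],[34,13],[36,0],[37,19],[49,0]]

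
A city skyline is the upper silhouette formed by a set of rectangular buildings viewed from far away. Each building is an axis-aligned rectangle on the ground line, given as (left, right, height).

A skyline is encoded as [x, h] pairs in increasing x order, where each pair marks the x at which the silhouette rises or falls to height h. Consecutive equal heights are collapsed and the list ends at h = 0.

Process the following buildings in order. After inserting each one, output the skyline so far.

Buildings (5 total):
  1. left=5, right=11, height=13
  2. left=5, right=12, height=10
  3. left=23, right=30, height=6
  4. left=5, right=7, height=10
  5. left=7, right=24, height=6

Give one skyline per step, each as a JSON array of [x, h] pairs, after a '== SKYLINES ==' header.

== SKYLINES ==
[[5,13],[11,0]]
[[5,13],[11,10],[12,0]]
[[5,13],[11,10],[12,0],[23,6],[30,0]]
[[5,13],[11,10],[12,0],[23,6],[30,0]]
[[5,13],[11,10],[12,6],[30,0]]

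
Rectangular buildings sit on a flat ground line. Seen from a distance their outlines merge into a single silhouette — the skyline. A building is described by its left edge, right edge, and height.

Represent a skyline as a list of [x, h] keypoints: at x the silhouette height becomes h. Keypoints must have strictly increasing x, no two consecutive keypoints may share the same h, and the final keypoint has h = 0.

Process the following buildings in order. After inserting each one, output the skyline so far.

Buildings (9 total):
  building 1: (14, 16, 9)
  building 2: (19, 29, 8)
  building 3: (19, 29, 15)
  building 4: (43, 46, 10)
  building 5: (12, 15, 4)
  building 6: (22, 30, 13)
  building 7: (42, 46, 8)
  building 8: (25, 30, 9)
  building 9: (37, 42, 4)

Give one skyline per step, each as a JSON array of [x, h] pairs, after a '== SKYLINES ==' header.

== SKYLINES ==
[[14,9],[16,0]]
[[14,9],[16,0],[19,8],[29,0]]
[[14,9],[16,0],[19,15],[29,0]]
[[14,9],[16,0],[19,15],[29,0],[43,10],[46,0]]
[[12,4],[14,9],[16,0],[19,15],[29,0],[43,10],[46,0]]
[[12,4],[14,9],[16,0],[19,15],[29,13],[30,0],[43,10],[46,0]]
[[12,4],[14,9],[16,0],[19,15],[29,13],[30,0],[42,8],[43,10],[46,0]]
[[12,4],[14,9],[16,0],[19,15],[29,13],[30,0],[42,8],[43,10],[46,0]]
[[12,4],[14,9],[16,0],[19,15],[29,13],[30,0],[37,4],[42,8],[43,10],[46,0]]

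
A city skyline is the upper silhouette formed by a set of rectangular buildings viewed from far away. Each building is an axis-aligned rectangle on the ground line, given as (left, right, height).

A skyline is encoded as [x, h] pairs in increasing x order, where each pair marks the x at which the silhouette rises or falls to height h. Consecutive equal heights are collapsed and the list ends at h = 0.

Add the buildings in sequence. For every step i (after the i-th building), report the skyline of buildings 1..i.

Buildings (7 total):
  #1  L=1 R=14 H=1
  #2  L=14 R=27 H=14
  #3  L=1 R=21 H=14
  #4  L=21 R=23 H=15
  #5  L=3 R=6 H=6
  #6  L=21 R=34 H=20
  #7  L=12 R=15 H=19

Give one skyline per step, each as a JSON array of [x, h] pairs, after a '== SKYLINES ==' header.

== SKYLINES ==
[[1,1],[14,0]]
[[1,1],[14,14],[27,0]]
[[1,14],[27,0]]
[[1,14],[21,15],[23,14],[27,0]]
[[1,14],[21,15],[23,14],[27,0]]
[[1,14],[21,20],[34,0]]
[[1,14],[12,19],[15,14],[21,20],[34,0]]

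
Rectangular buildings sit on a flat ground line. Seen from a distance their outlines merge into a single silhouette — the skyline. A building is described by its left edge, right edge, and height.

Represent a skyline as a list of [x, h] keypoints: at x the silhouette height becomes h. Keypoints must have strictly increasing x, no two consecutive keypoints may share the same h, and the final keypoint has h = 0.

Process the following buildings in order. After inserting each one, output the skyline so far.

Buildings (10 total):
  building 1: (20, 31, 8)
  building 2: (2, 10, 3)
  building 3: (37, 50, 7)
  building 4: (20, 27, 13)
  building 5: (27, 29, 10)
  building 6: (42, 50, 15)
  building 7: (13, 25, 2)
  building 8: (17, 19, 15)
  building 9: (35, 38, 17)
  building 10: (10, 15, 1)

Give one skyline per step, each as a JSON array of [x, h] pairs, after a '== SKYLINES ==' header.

== SKYLINES ==
[[20,8],[31,0]]
[[2,3],[10,0],[20,8],[31,0]]
[[2,3],[10,0],[20,8],[31,0],[37,7],[50,0]]
[[2,3],[10,0],[20,13],[27,8],[31,0],[37,7],[50,0]]
[[2,3],[10,0],[20,13],[27,10],[29,8],[31,0],[37,7],[50,0]]
[[2,3],[10,0],[20,13],[27,10],[29,8],[31,0],[37,7],[42,15],[50,0]]
[[2,3],[10,0],[13,2],[20,13],[27,10],[29,8],[31,0],[37,7],[42,15],[50,0]]
[[2,3],[10,0],[13,2],[17,15],[19,2],[20,13],[27,10],[29,8],[31,0],[37,7],[42,15],[50,0]]
[[2,3],[10,0],[13,2],[17,15],[19,2],[20,13],[27,10],[29,8],[31,0],[35,17],[38,7],[42,15],[50,0]]
[[2,3],[10,1],[13,2],[17,15],[19,2],[20,13],[27,10],[29,8],[31,0],[35,17],[38,7],[42,15],[50,0]]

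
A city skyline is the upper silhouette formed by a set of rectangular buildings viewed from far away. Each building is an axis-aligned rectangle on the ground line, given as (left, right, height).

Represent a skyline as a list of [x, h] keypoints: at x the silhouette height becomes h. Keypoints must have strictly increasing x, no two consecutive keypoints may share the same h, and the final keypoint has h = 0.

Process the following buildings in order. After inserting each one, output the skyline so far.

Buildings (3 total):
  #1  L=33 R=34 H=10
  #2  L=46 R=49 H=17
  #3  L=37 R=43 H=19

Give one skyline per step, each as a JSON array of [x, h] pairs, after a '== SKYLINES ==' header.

== SKYLINES ==
[[33,10],[34,0]]
[[33,10],[34,0],[46,17],[49,0]]
[[33,10],[34,0],[37,19],[43,0],[46,17],[49,0]]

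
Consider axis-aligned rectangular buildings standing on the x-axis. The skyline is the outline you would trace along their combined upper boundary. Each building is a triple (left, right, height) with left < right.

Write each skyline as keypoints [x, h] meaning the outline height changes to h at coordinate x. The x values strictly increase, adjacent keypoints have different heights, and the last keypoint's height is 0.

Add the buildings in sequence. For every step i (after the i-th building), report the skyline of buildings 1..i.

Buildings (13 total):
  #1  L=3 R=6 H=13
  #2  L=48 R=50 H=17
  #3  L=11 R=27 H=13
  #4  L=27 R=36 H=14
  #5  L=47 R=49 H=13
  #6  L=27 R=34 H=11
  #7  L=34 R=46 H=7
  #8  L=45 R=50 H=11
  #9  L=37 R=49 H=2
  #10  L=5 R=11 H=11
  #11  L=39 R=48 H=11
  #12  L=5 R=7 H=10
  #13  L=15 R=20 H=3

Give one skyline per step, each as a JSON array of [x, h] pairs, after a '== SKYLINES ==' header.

== SKYLINES ==
[[3,13],[6,0]]
[[3,13],[6,0],[48,17],[50,0]]
[[3,13],[6,0],[11,13],[27,0],[48,17],[50,0]]
[[3,13],[6,0],[11,13],[27,14],[36,0],[48,17],[50,0]]
[[3,13],[6,0],[11,13],[27,14],[36,0],[47,13],[48,17],[50,0]]
[[3,13],[6,0],[11,13],[27,14],[36,0],[47,13],[48,17],[50,0]]
[[3,13],[6,0],[11,13],[27,14],[36,7],[46,0],[47,13],[48,17],[50,0]]
[[3,13],[6,0],[11,13],[27,14],[36,7],[45,11],[47,13],[48,17],[50,0]]
[[3,13],[6,0],[11,13],[27,14],[36,7],[45,11],[47,13],[48,17],[50,0]]
[[3,13],[6,11],[11,13],[27,14],[36,7],[45,11],[47,13],[48,17],[50,0]]
[[3,13],[6,11],[11,13],[27,14],[36,7],[39,11],[47,13],[48,17],[50,0]]
[[3,13],[6,11],[11,13],[27,14],[36,7],[39,11],[47,13],[48,17],[50,0]]
[[3,13],[6,11],[11,13],[27,14],[36,7],[39,11],[47,13],[48,17],[50,0]]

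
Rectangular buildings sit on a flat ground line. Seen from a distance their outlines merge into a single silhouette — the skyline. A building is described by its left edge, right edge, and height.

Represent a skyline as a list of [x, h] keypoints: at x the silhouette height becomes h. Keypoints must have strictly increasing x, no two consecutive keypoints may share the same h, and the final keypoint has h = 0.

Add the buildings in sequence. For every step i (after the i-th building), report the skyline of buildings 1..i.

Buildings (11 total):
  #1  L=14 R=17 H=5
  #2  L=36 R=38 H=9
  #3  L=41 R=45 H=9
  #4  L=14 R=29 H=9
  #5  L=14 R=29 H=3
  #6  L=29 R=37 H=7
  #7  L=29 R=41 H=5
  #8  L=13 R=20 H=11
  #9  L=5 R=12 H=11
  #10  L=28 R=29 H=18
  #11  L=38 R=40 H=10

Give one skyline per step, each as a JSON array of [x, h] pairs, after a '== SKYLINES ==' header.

== SKYLINES ==
[[14,5],[17,0]]
[[14,5],[17,0],[36,9],[38,0]]
[[14,5],[17,0],[36,9],[38,0],[41,9],[45,0]]
[[14,9],[29,0],[36,9],[38,0],[41,9],[45,0]]
[[14,9],[29,0],[36,9],[38,0],[41,9],[45,0]]
[[14,9],[29,7],[36,9],[38,0],[41,9],[45,0]]
[[14,9],[29,7],[36,9],[38,5],[41,9],[45,0]]
[[13,11],[20,9],[29,7],[36,9],[38,5],[41,9],[45,0]]
[[5,11],[12,0],[13,11],[20,9],[29,7],[36,9],[38,5],[41,9],[45,0]]
[[5,11],[12,0],[13,11],[20,9],[28,18],[29,7],[36,9],[38,5],[41,9],[45,0]]
[[5,11],[12,0],[13,11],[20,9],[28,18],[29,7],[36,9],[38,10],[40,5],[41,9],[45,0]]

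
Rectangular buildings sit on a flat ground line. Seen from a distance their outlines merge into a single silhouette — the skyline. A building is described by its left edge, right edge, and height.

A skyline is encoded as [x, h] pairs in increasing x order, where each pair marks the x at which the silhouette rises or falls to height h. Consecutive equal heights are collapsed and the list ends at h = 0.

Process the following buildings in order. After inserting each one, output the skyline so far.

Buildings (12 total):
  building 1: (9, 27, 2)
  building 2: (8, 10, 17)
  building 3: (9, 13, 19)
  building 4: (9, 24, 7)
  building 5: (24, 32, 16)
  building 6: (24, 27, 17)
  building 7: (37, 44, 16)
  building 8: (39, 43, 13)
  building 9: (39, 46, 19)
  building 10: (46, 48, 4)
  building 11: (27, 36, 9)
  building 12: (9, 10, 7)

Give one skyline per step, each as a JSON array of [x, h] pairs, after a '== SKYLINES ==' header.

== SKYLINES ==
[[9,2],[27,0]]
[[8,17],[10,2],[27,0]]
[[8,17],[9,19],[13,2],[27,0]]
[[8,17],[9,19],[13,7],[24,2],[27,0]]
[[8,17],[9,19],[13,7],[24,16],[32,0]]
[[8,17],[9,19],[13,7],[24,17],[27,16],[32,0]]
[[8,17],[9,19],[13,7],[24,17],[27,16],[32,0],[37,16],[44,0]]
[[8,17],[9,19],[13,7],[24,17],[27,16],[32,0],[37,16],[44,0]]
[[8,17],[9,19],[13,7],[24,17],[27,16],[32,0],[37,16],[39,19],[46,0]]
[[8,17],[9,19],[13,7],[24,17],[27,16],[32,0],[37,16],[39,19],[46,4],[48,0]]
[[8,17],[9,19],[13,7],[24,17],[27,16],[32,9],[36,0],[37,16],[39,19],[46,4],[48,0]]
[[8,17],[9,19],[13,7],[24,17],[27,16],[32,9],[36,0],[37,16],[39,19],[46,4],[48,0]]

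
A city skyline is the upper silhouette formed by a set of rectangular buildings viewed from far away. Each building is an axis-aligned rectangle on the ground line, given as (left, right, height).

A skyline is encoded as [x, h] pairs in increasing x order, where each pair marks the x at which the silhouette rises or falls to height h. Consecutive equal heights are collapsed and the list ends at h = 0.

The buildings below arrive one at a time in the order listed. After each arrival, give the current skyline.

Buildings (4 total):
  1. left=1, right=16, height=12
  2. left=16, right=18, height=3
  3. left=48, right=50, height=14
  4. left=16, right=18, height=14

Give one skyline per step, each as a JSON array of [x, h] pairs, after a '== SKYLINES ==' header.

== SKYLINES ==
[[1,12],[16,0]]
[[1,12],[16,3],[18,0]]
[[1,12],[16,3],[18,0],[48,14],[50,0]]
[[1,12],[16,14],[18,0],[48,14],[50,0]]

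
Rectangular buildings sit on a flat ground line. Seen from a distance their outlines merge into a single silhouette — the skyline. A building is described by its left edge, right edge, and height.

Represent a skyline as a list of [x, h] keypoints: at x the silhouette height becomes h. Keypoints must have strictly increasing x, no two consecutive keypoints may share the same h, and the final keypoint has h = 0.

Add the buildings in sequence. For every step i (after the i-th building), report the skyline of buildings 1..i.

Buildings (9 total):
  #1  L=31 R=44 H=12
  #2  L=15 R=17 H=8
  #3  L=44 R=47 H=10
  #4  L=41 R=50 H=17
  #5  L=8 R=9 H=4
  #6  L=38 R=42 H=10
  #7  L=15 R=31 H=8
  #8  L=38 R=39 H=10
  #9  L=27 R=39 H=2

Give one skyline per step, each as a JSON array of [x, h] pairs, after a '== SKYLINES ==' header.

== SKYLINES ==
[[31,12],[44,0]]
[[15,8],[17,0],[31,12],[44,0]]
[[15,8],[17,0],[31,12],[44,10],[47,0]]
[[15,8],[17,0],[31,12],[41,17],[50,0]]
[[8,4],[9,0],[15,8],[17,0],[31,12],[41,17],[50,0]]
[[8,4],[9,0],[15,8],[17,0],[31,12],[41,17],[50,0]]
[[8,4],[9,0],[15,8],[31,12],[41,17],[50,0]]
[[8,4],[9,0],[15,8],[31,12],[41,17],[50,0]]
[[8,4],[9,0],[15,8],[31,12],[41,17],[50,0]]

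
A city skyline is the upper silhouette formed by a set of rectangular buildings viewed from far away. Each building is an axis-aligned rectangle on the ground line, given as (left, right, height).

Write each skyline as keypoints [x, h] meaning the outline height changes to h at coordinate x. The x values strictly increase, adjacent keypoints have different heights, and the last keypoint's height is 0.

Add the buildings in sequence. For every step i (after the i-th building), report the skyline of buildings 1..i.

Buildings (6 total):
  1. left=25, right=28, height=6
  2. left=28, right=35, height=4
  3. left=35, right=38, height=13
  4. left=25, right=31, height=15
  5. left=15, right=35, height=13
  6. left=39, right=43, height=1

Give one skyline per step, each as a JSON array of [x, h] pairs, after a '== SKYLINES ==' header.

== SKYLINES ==
[[25,6],[28,0]]
[[25,6],[28,4],[35,0]]
[[25,6],[28,4],[35,13],[38,0]]
[[25,15],[31,4],[35,13],[38,0]]
[[15,13],[25,15],[31,13],[38,0]]
[[15,13],[25,15],[31,13],[38,0],[39,1],[43,0]]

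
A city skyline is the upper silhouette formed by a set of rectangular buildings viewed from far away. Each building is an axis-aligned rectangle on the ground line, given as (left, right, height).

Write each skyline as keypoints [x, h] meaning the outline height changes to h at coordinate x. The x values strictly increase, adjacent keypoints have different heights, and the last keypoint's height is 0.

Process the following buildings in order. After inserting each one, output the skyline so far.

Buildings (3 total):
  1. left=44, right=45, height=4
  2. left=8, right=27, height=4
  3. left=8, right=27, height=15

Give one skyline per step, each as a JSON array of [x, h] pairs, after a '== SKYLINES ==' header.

== SKYLINES ==
[[44,4],[45,0]]
[[8,4],[27,0],[44,4],[45,0]]
[[8,15],[27,0],[44,4],[45,0]]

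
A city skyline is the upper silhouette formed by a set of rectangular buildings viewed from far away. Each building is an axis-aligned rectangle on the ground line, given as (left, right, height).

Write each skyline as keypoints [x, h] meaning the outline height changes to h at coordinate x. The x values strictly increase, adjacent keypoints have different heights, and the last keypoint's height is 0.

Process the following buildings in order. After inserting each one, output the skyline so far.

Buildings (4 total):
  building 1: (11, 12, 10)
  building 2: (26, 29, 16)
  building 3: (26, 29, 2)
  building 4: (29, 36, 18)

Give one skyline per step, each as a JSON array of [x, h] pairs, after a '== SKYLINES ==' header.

== SKYLINES ==
[[11,10],[12,0]]
[[11,10],[12,0],[26,16],[29,0]]
[[11,10],[12,0],[26,16],[29,0]]
[[11,10],[12,0],[26,16],[29,18],[36,0]]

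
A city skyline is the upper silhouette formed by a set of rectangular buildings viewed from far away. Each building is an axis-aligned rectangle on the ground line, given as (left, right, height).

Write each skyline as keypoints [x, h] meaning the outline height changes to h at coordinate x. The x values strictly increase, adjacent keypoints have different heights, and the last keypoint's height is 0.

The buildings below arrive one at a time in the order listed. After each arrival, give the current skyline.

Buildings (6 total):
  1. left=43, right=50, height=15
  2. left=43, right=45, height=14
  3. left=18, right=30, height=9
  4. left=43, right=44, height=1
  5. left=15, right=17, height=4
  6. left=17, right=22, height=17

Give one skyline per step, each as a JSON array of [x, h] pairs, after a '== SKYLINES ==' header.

== SKYLINES ==
[[43,15],[50,0]]
[[43,15],[50,0]]
[[18,9],[30,0],[43,15],[50,0]]
[[18,9],[30,0],[43,15],[50,0]]
[[15,4],[17,0],[18,9],[30,0],[43,15],[50,0]]
[[15,4],[17,17],[22,9],[30,0],[43,15],[50,0]]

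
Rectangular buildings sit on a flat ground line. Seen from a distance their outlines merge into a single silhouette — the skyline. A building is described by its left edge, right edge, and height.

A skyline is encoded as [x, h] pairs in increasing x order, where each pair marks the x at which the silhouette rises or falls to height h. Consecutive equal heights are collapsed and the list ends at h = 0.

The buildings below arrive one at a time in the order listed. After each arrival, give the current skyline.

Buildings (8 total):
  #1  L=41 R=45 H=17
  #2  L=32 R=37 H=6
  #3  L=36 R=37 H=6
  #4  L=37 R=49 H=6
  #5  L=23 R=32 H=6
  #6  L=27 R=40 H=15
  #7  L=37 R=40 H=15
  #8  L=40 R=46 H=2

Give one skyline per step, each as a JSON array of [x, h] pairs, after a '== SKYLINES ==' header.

== SKYLINES ==
[[41,17],[45,0]]
[[32,6],[37,0],[41,17],[45,0]]
[[32,6],[37,0],[41,17],[45,0]]
[[32,6],[41,17],[45,6],[49,0]]
[[23,6],[41,17],[45,6],[49,0]]
[[23,6],[27,15],[40,6],[41,17],[45,6],[49,0]]
[[23,6],[27,15],[40,6],[41,17],[45,6],[49,0]]
[[23,6],[27,15],[40,6],[41,17],[45,6],[49,0]]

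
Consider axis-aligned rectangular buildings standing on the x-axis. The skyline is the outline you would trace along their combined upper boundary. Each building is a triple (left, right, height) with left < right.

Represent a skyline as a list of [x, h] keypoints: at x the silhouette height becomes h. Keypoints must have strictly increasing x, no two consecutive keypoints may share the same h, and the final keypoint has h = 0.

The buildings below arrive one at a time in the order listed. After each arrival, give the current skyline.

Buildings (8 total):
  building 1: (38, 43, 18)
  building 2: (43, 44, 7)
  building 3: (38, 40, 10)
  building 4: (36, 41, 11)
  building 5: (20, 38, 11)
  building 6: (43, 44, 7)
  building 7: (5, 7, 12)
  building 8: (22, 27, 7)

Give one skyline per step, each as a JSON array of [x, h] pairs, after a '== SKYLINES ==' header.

== SKYLINES ==
[[38,18],[43,0]]
[[38,18],[43,7],[44,0]]
[[38,18],[43,7],[44,0]]
[[36,11],[38,18],[43,7],[44,0]]
[[20,11],[38,18],[43,7],[44,0]]
[[20,11],[38,18],[43,7],[44,0]]
[[5,12],[7,0],[20,11],[38,18],[43,7],[44,0]]
[[5,12],[7,0],[20,11],[38,18],[43,7],[44,0]]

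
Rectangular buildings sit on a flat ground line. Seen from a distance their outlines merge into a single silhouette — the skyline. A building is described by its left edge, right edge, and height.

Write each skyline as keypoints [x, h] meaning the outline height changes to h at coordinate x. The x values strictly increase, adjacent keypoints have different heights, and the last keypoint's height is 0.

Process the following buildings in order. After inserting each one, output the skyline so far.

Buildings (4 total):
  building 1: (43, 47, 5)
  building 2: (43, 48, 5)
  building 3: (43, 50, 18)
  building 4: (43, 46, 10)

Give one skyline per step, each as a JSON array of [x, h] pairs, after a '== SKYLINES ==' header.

== SKYLINES ==
[[43,5],[47,0]]
[[43,5],[48,0]]
[[43,18],[50,0]]
[[43,18],[50,0]]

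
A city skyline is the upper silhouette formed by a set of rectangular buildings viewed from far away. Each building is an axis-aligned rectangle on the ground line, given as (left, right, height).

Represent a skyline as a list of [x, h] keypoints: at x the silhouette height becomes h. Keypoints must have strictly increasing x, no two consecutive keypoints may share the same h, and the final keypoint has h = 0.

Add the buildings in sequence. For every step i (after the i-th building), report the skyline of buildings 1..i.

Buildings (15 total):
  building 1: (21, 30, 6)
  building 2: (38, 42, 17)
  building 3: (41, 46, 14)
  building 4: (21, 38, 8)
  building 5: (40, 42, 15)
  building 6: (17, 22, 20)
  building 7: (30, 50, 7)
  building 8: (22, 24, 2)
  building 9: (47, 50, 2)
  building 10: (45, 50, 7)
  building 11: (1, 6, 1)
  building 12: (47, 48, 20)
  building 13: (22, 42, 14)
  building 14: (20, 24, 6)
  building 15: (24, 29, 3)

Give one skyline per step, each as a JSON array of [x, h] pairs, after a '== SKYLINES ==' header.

== SKYLINES ==
[[21,6],[30,0]]
[[21,6],[30,0],[38,17],[42,0]]
[[21,6],[30,0],[38,17],[42,14],[46,0]]
[[21,8],[38,17],[42,14],[46,0]]
[[21,8],[38,17],[42,14],[46,0]]
[[17,20],[22,8],[38,17],[42,14],[46,0]]
[[17,20],[22,8],[38,17],[42,14],[46,7],[50,0]]
[[17,20],[22,8],[38,17],[42,14],[46,7],[50,0]]
[[17,20],[22,8],[38,17],[42,14],[46,7],[50,0]]
[[17,20],[22,8],[38,17],[42,14],[46,7],[50,0]]
[[1,1],[6,0],[17,20],[22,8],[38,17],[42,14],[46,7],[50,0]]
[[1,1],[6,0],[17,20],[22,8],[38,17],[42,14],[46,7],[47,20],[48,7],[50,0]]
[[1,1],[6,0],[17,20],[22,14],[38,17],[42,14],[46,7],[47,20],[48,7],[50,0]]
[[1,1],[6,0],[17,20],[22,14],[38,17],[42,14],[46,7],[47,20],[48,7],[50,0]]
[[1,1],[6,0],[17,20],[22,14],[38,17],[42,14],[46,7],[47,20],[48,7],[50,0]]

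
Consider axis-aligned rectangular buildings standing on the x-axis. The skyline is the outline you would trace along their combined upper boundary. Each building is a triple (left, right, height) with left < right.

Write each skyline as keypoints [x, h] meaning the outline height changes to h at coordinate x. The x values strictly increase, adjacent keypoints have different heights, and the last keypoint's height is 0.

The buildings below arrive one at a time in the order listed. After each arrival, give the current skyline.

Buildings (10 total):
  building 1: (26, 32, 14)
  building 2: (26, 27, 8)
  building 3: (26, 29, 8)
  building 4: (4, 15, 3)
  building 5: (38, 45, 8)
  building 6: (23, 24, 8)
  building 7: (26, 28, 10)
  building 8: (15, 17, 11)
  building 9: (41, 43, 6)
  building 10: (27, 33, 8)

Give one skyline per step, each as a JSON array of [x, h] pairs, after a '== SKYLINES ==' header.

== SKYLINES ==
[[26,14],[32,0]]
[[26,14],[32,0]]
[[26,14],[32,0]]
[[4,3],[15,0],[26,14],[32,0]]
[[4,3],[15,0],[26,14],[32,0],[38,8],[45,0]]
[[4,3],[15,0],[23,8],[24,0],[26,14],[32,0],[38,8],[45,0]]
[[4,3],[15,0],[23,8],[24,0],[26,14],[32,0],[38,8],[45,0]]
[[4,3],[15,11],[17,0],[23,8],[24,0],[26,14],[32,0],[38,8],[45,0]]
[[4,3],[15,11],[17,0],[23,8],[24,0],[26,14],[32,0],[38,8],[45,0]]
[[4,3],[15,11],[17,0],[23,8],[24,0],[26,14],[32,8],[33,0],[38,8],[45,0]]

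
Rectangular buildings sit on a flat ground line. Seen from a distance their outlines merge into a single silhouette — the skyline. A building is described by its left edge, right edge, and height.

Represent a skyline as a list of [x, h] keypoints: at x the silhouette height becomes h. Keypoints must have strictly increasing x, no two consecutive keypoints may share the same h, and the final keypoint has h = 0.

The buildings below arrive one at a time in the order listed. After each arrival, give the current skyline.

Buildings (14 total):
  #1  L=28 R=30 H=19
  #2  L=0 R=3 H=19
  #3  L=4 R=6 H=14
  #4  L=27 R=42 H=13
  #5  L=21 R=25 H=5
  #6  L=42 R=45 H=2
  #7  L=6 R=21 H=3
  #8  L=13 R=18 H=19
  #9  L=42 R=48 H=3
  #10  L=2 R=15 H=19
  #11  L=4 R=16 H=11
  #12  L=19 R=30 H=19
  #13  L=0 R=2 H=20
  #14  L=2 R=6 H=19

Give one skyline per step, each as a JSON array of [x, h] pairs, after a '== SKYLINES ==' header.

== SKYLINES ==
[[28,19],[30,0]]
[[0,19],[3,0],[28,19],[30,0]]
[[0,19],[3,0],[4,14],[6,0],[28,19],[30,0]]
[[0,19],[3,0],[4,14],[6,0],[27,13],[28,19],[30,13],[42,0]]
[[0,19],[3,0],[4,14],[6,0],[21,5],[25,0],[27,13],[28,19],[30,13],[42,0]]
[[0,19],[3,0],[4,14],[6,0],[21,5],[25,0],[27,13],[28,19],[30,13],[42,2],[45,0]]
[[0,19],[3,0],[4,14],[6,3],[21,5],[25,0],[27,13],[28,19],[30,13],[42,2],[45,0]]
[[0,19],[3,0],[4,14],[6,3],[13,19],[18,3],[21,5],[25,0],[27,13],[28,19],[30,13],[42,2],[45,0]]
[[0,19],[3,0],[4,14],[6,3],[13,19],[18,3],[21,5],[25,0],[27,13],[28,19],[30,13],[42,3],[48,0]]
[[0,19],[18,3],[21,5],[25,0],[27,13],[28,19],[30,13],[42,3],[48,0]]
[[0,19],[18,3],[21,5],[25,0],[27,13],[28,19],[30,13],[42,3],[48,0]]
[[0,19],[18,3],[19,19],[30,13],[42,3],[48,0]]
[[0,20],[2,19],[18,3],[19,19],[30,13],[42,3],[48,0]]
[[0,20],[2,19],[18,3],[19,19],[30,13],[42,3],[48,0]]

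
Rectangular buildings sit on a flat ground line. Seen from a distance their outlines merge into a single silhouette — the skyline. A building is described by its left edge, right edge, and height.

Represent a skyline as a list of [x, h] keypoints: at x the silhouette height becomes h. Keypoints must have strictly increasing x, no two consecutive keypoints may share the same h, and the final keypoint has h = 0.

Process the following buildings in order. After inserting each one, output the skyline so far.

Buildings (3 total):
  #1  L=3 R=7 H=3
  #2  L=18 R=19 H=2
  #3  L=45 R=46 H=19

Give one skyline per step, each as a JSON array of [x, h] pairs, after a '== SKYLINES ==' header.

== SKYLINES ==
[[3,3],[7,0]]
[[3,3],[7,0],[18,2],[19,0]]
[[3,3],[7,0],[18,2],[19,0],[45,19],[46,0]]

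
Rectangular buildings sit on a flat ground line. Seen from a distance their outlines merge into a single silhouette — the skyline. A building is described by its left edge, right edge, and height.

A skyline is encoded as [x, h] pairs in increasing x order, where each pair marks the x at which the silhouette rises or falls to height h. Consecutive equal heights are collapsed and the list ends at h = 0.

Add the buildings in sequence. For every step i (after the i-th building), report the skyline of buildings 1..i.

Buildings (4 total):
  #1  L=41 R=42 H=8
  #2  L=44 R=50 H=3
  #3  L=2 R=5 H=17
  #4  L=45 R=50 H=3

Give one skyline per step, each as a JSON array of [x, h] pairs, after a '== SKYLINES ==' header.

== SKYLINES ==
[[41,8],[42,0]]
[[41,8],[42,0],[44,3],[50,0]]
[[2,17],[5,0],[41,8],[42,0],[44,3],[50,0]]
[[2,17],[5,0],[41,8],[42,0],[44,3],[50,0]]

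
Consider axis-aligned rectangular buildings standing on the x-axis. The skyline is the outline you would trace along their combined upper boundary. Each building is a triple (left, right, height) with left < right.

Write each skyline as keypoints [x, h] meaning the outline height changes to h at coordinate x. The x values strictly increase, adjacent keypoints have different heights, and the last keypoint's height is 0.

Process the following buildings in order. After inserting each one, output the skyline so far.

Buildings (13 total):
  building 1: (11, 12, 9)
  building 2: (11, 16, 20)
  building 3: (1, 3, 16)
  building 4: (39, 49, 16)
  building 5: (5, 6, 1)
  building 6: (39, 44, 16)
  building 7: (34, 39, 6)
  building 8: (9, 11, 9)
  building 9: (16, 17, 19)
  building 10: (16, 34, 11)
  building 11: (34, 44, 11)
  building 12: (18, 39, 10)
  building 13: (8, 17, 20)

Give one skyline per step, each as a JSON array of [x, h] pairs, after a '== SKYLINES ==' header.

== SKYLINES ==
[[11,9],[12,0]]
[[11,20],[16,0]]
[[1,16],[3,0],[11,20],[16,0]]
[[1,16],[3,0],[11,20],[16,0],[39,16],[49,0]]
[[1,16],[3,0],[5,1],[6,0],[11,20],[16,0],[39,16],[49,0]]
[[1,16],[3,0],[5,1],[6,0],[11,20],[16,0],[39,16],[49,0]]
[[1,16],[3,0],[5,1],[6,0],[11,20],[16,0],[34,6],[39,16],[49,0]]
[[1,16],[3,0],[5,1],[6,0],[9,9],[11,20],[16,0],[34,6],[39,16],[49,0]]
[[1,16],[3,0],[5,1],[6,0],[9,9],[11,20],[16,19],[17,0],[34,6],[39,16],[49,0]]
[[1,16],[3,0],[5,1],[6,0],[9,9],[11,20],[16,19],[17,11],[34,6],[39,16],[49,0]]
[[1,16],[3,0],[5,1],[6,0],[9,9],[11,20],[16,19],[17,11],[39,16],[49,0]]
[[1,16],[3,0],[5,1],[6,0],[9,9],[11,20],[16,19],[17,11],[39,16],[49,0]]
[[1,16],[3,0],[5,1],[6,0],[8,20],[17,11],[39,16],[49,0]]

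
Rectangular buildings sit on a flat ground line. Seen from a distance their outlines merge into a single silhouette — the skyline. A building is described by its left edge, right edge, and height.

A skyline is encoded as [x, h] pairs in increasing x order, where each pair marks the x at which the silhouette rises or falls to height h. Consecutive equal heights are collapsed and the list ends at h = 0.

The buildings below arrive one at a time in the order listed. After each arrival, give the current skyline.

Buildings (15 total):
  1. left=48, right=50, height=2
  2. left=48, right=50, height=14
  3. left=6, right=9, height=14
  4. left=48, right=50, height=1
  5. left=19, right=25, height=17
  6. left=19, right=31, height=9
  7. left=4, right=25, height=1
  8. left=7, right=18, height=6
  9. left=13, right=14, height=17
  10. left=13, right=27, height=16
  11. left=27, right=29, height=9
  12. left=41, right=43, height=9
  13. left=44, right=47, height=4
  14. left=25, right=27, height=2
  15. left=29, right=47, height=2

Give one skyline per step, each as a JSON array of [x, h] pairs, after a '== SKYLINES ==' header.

== SKYLINES ==
[[48,2],[50,0]]
[[48,14],[50,0]]
[[6,14],[9,0],[48,14],[50,0]]
[[6,14],[9,0],[48,14],[50,0]]
[[6,14],[9,0],[19,17],[25,0],[48,14],[50,0]]
[[6,14],[9,0],[19,17],[25,9],[31,0],[48,14],[50,0]]
[[4,1],[6,14],[9,1],[19,17],[25,9],[31,0],[48,14],[50,0]]
[[4,1],[6,14],[9,6],[18,1],[19,17],[25,9],[31,0],[48,14],[50,0]]
[[4,1],[6,14],[9,6],[13,17],[14,6],[18,1],[19,17],[25,9],[31,0],[48,14],[50,0]]
[[4,1],[6,14],[9,6],[13,17],[14,16],[19,17],[25,16],[27,9],[31,0],[48,14],[50,0]]
[[4,1],[6,14],[9,6],[13,17],[14,16],[19,17],[25,16],[27,9],[31,0],[48,14],[50,0]]
[[4,1],[6,14],[9,6],[13,17],[14,16],[19,17],[25,16],[27,9],[31,0],[41,9],[43,0],[48,14],[50,0]]
[[4,1],[6,14],[9,6],[13,17],[14,16],[19,17],[25,16],[27,9],[31,0],[41,9],[43,0],[44,4],[47,0],[48,14],[50,0]]
[[4,1],[6,14],[9,6],[13,17],[14,16],[19,17],[25,16],[27,9],[31,0],[41,9],[43,0],[44,4],[47,0],[48,14],[50,0]]
[[4,1],[6,14],[9,6],[13,17],[14,16],[19,17],[25,16],[27,9],[31,2],[41,9],[43,2],[44,4],[47,0],[48,14],[50,0]]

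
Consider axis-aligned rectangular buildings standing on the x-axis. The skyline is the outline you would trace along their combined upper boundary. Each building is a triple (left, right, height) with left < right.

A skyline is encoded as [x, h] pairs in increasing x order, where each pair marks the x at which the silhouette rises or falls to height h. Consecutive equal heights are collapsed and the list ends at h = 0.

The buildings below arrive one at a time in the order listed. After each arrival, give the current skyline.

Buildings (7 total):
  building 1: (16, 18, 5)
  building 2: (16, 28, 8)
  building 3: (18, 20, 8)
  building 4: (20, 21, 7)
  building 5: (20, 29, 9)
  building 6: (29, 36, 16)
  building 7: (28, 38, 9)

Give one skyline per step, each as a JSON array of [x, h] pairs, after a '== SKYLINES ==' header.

== SKYLINES ==
[[16,5],[18,0]]
[[16,8],[28,0]]
[[16,8],[28,0]]
[[16,8],[28,0]]
[[16,8],[20,9],[29,0]]
[[16,8],[20,9],[29,16],[36,0]]
[[16,8],[20,9],[29,16],[36,9],[38,0]]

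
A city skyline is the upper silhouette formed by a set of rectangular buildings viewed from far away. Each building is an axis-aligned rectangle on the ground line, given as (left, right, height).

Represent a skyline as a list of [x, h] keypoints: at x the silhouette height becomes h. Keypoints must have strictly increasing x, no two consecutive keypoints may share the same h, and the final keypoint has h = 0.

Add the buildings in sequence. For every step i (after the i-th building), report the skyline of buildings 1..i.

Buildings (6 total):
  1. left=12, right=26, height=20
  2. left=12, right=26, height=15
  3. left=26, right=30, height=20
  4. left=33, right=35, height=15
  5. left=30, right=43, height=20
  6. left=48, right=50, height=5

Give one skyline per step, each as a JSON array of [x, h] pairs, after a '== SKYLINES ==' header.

== SKYLINES ==
[[12,20],[26,0]]
[[12,20],[26,0]]
[[12,20],[30,0]]
[[12,20],[30,0],[33,15],[35,0]]
[[12,20],[43,0]]
[[12,20],[43,0],[48,5],[50,0]]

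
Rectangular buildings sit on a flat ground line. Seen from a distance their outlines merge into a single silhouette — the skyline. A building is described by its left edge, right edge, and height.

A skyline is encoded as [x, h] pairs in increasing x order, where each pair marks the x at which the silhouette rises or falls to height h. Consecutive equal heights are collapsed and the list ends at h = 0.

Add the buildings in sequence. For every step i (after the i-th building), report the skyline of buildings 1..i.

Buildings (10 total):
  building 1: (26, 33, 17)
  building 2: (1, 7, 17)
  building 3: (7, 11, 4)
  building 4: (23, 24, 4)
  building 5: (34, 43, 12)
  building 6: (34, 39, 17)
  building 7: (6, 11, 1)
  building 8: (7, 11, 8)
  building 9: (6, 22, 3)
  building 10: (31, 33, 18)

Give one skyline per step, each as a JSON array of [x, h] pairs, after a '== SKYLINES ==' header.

== SKYLINES ==
[[26,17],[33,0]]
[[1,17],[7,0],[26,17],[33,0]]
[[1,17],[7,4],[11,0],[26,17],[33,0]]
[[1,17],[7,4],[11,0],[23,4],[24,0],[26,17],[33,0]]
[[1,17],[7,4],[11,0],[23,4],[24,0],[26,17],[33,0],[34,12],[43,0]]
[[1,17],[7,4],[11,0],[23,4],[24,0],[26,17],[33,0],[34,17],[39,12],[43,0]]
[[1,17],[7,4],[11,0],[23,4],[24,0],[26,17],[33,0],[34,17],[39,12],[43,0]]
[[1,17],[7,8],[11,0],[23,4],[24,0],[26,17],[33,0],[34,17],[39,12],[43,0]]
[[1,17],[7,8],[11,3],[22,0],[23,4],[24,0],[26,17],[33,0],[34,17],[39,12],[43,0]]
[[1,17],[7,8],[11,3],[22,0],[23,4],[24,0],[26,17],[31,18],[33,0],[34,17],[39,12],[43,0]]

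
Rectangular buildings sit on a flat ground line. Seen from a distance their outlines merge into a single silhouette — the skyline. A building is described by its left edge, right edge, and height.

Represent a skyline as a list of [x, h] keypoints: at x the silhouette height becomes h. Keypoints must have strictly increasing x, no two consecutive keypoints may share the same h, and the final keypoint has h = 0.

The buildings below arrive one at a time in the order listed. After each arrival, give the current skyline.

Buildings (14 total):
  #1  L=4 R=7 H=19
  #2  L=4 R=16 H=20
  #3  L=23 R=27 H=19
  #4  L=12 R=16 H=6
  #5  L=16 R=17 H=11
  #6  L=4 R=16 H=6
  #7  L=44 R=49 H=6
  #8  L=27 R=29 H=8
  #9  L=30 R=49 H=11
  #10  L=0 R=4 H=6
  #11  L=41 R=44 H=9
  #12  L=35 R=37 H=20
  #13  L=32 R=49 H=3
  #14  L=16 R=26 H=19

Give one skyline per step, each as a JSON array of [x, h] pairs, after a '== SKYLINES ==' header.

== SKYLINES ==
[[4,19],[7,0]]
[[4,20],[16,0]]
[[4,20],[16,0],[23,19],[27,0]]
[[4,20],[16,0],[23,19],[27,0]]
[[4,20],[16,11],[17,0],[23,19],[27,0]]
[[4,20],[16,11],[17,0],[23,19],[27,0]]
[[4,20],[16,11],[17,0],[23,19],[27,0],[44,6],[49,0]]
[[4,20],[16,11],[17,0],[23,19],[27,8],[29,0],[44,6],[49,0]]
[[4,20],[16,11],[17,0],[23,19],[27,8],[29,0],[30,11],[49,0]]
[[0,6],[4,20],[16,11],[17,0],[23,19],[27,8],[29,0],[30,11],[49,0]]
[[0,6],[4,20],[16,11],[17,0],[23,19],[27,8],[29,0],[30,11],[49,0]]
[[0,6],[4,20],[16,11],[17,0],[23,19],[27,8],[29,0],[30,11],[35,20],[37,11],[49,0]]
[[0,6],[4,20],[16,11],[17,0],[23,19],[27,8],[29,0],[30,11],[35,20],[37,11],[49,0]]
[[0,6],[4,20],[16,19],[27,8],[29,0],[30,11],[35,20],[37,11],[49,0]]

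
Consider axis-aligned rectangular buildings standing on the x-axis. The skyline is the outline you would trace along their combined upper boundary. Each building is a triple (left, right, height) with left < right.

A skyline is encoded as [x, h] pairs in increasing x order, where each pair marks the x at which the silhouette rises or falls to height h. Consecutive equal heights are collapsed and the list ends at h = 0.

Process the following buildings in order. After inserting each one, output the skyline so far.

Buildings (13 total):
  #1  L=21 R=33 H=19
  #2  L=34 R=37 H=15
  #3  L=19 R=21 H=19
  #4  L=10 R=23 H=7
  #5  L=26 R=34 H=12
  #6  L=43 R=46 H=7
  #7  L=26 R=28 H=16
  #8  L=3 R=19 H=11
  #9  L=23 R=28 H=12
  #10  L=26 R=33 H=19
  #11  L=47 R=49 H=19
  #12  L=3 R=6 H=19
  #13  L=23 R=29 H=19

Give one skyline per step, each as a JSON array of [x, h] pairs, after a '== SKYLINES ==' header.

== SKYLINES ==
[[21,19],[33,0]]
[[21,19],[33,0],[34,15],[37,0]]
[[19,19],[33,0],[34,15],[37,0]]
[[10,7],[19,19],[33,0],[34,15],[37,0]]
[[10,7],[19,19],[33,12],[34,15],[37,0]]
[[10,7],[19,19],[33,12],[34,15],[37,0],[43,7],[46,0]]
[[10,7],[19,19],[33,12],[34,15],[37,0],[43,7],[46,0]]
[[3,11],[19,19],[33,12],[34,15],[37,0],[43,7],[46,0]]
[[3,11],[19,19],[33,12],[34,15],[37,0],[43,7],[46,0]]
[[3,11],[19,19],[33,12],[34,15],[37,0],[43,7],[46,0]]
[[3,11],[19,19],[33,12],[34,15],[37,0],[43,7],[46,0],[47,19],[49,0]]
[[3,19],[6,11],[19,19],[33,12],[34,15],[37,0],[43,7],[46,0],[47,19],[49,0]]
[[3,19],[6,11],[19,19],[33,12],[34,15],[37,0],[43,7],[46,0],[47,19],[49,0]]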